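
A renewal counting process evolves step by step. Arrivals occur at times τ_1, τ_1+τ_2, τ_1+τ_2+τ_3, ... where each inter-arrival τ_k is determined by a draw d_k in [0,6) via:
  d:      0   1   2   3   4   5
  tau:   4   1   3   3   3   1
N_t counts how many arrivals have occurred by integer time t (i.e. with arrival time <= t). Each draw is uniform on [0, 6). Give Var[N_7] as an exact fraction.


Inter-arrival values over d=0..5: [4, 1, 3, 3, 3, 1]
Each d has probability 1/6, so the pmf of τ is: f(1) = 1/3, f(3) = 1/2, f(4) = 1/6
Let p_n(j) = P(N_n = j), with p_0 = [1]. Condition on τ_1: p_n(0) = P(τ > n), and for j >= 1, p_n(j) = Σ_{k<=n} f(k)·p_{n−k}(j−1)
p_1 = [2/3, 1/3]  (j = 0..1)
p_2 = [2/3, 2/9, 1/9]  (j = 0..2)
p_3 = [1/6, 13/18, 2/27, 1/27]  (j = 0..3)
p_4 = [0, 5/9, 11/27, 2/81, 1/81]  (j = 0..4)
p_5 = [0, 4/9, 19/54, 31/162, 2/243, 1/243]  (j = 0..5)
p_6 = [0, 7/36, 59/108, 14/81, 20/243, 2/729, 1/729]  (j = 0..6)
p_7 = [0, 1/36, 25/54, 43/108, 37/486, 49/1458, 2/2187, 1/2187]  (j = 0..7)
E[N_7] = Σ j·p_7(j) = 11501/4374;  E[N_7²] = Σ j²·p_7(j) = 16570/2187
Var[N_7] = 16570/2187 − (11501/4374)² = 12681359/19131876

12681359/19131876


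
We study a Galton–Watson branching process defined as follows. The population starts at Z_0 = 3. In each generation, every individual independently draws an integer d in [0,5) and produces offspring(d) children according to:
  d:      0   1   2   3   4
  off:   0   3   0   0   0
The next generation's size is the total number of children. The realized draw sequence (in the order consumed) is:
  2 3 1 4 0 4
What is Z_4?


gen 0: Z_0=3, draws=[2, 3, 1], offspring=[0, 0, 3], Z_1=3
gen 1: Z_1=3, draws=[4, 0, 4], offspring=[0, 0, 0], Z_2=0
gen 2: Z_2=0, draws=[], offspring=[], Z_3=0
gen 3: Z_3=0, draws=[], offspring=[], Z_4=0

0


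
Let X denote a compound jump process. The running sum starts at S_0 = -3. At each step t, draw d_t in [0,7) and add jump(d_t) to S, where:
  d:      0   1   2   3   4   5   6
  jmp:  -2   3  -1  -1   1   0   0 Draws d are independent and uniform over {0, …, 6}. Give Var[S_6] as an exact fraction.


Outcome values over d=0..6: [-2, 3, -1, -1, 1, 0, 0]
Σy = 0, Σy² = 16, M = 7
μ = 0/7 = 0,  σ² = 16/7 − (0)² = 16/7
Independent increments: Var[S_6] = 6·σ² = 6·(16/7) = 96/7

96/7


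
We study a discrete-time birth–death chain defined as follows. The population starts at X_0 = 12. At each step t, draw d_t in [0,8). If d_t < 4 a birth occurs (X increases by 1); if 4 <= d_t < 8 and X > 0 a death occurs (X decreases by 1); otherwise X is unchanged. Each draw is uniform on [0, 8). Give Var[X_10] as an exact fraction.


10

X can drop by at most 1 per step and X_0 = 12 > T = 10, so X_t >= 12 − t >= 2 > 0 for every t <= 10: the floor at 0 (the 'and X > 0' condition) never binds. Hence X_10 = X_0 + Σ_{t<10} Y_t with i.i.d. increments Y_t = y(d_t) ∈ {+1, −1, 0}.
Outcome values over d=0..7: [1, 1, 1, 1, -1, -1, -1, -1]
Σy = 0, Σy² = 8, M = 8
μ = 0/8 = 0,  σ² = 8/8 − (0)² = 1
Independent increments: Var[X_10] = 10·σ² = 10·(1) = 10


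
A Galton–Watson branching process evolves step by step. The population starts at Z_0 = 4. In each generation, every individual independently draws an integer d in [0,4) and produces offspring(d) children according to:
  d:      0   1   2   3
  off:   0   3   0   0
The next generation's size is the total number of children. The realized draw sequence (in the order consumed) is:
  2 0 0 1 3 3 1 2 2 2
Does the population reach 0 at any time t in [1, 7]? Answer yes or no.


gen 0: Z_0=4, draws=[2, 0, 0, 1], offspring=[0, 0, 0, 3], Z_1=3
gen 1: Z_1=3, draws=[3, 3, 1], offspring=[0, 0, 3], Z_2=3
gen 2: Z_2=3, draws=[2, 2, 2], offspring=[0, 0, 0], Z_3=0
gen 3: Z_3=0, draws=[], offspring=[], Z_4=0
gen 4: Z_4=0, draws=[], offspring=[], Z_5=0
gen 5: Z_5=0, draws=[], offspring=[], Z_6=0
gen 6: Z_6=0, draws=[], offspring=[], Z_7=0

yes


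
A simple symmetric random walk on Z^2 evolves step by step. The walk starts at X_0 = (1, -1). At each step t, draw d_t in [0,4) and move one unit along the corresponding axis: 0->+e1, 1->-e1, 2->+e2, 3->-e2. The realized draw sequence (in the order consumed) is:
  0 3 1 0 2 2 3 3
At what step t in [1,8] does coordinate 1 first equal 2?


1

t=0: X=(1, -1), d=0 → +e1, X_1=(2, -1)
t=1: X=(2, -1), d=3 → -e2, X_2=(2, -2)
t=2: X=(2, -2), d=1 → -e1, X_3=(1, -2)
t=3: X=(1, -2), d=0 → +e1, X_4=(2, -2)
t=4: X=(2, -2), d=2 → +e2, X_5=(2, -1)
t=5: X=(2, -1), d=2 → +e2, X_6=(2, 0)
t=6: X=(2, 0), d=3 → -e2, X_7=(2, -1)
t=7: X=(2, -1), d=3 → -e2, X_8=(2, -2)


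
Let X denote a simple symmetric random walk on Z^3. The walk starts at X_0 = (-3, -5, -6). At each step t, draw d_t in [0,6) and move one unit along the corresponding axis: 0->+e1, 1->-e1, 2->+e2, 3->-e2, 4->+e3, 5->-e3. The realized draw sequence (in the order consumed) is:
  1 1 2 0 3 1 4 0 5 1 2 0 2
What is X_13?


t=0: X=(-3, -5, -6), d=1 → -e1, X_1=(-4, -5, -6)
t=1: X=(-4, -5, -6), d=1 → -e1, X_2=(-5, -5, -6)
t=2: X=(-5, -5, -6), d=2 → +e2, X_3=(-5, -4, -6)
t=3: X=(-5, -4, -6), d=0 → +e1, X_4=(-4, -4, -6)
t=4: X=(-4, -4, -6), d=3 → -e2, X_5=(-4, -5, -6)
t=5: X=(-4, -5, -6), d=1 → -e1, X_6=(-5, -5, -6)
t=6: X=(-5, -5, -6), d=4 → +e3, X_7=(-5, -5, -5)
t=7: X=(-5, -5, -5), d=0 → +e1, X_8=(-4, -5, -5)
t=8: X=(-4, -5, -5), d=5 → -e3, X_9=(-4, -5, -6)
t=9: X=(-4, -5, -6), d=1 → -e1, X_10=(-5, -5, -6)
t=10: X=(-5, -5, -6), d=2 → +e2, X_11=(-5, -4, -6)
t=11: X=(-5, -4, -6), d=0 → +e1, X_12=(-4, -4, -6)
t=12: X=(-4, -4, -6), d=2 → +e2, X_13=(-4, -3, -6)

(-4, -3, -6)


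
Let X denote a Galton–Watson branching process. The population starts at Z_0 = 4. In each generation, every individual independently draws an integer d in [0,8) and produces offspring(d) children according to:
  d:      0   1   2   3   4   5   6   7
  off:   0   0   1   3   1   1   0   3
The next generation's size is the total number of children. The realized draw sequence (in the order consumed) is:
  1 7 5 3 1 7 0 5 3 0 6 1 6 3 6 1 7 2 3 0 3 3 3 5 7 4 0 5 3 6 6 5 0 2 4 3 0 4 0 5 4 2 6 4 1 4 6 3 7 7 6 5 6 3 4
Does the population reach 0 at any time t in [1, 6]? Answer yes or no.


no

gen 0: Z_0=4, draws=[1, 7, 5, 3], offspring=[0, 3, 1, 3], Z_1=7
gen 1: Z_1=7, draws=[1, 7, 0, 5, 3, 0, 6], offspring=[0, 3, 0, 1, 3, 0, 0], Z_2=7
gen 2: Z_2=7, draws=[1, 6, 3, 6, 1, 7, 2], offspring=[0, 0, 3, 0, 0, 3, 1], Z_3=7
gen 3: Z_3=7, draws=[3, 0, 3, 3, 3, 5, 7], offspring=[3, 0, 3, 3, 3, 1, 3], Z_4=16
gen 4: Z_4=16, draws=[4, 0, 5, 3, 6, 6, 5, 0, 2, 4, 3, 0, 4, 0, 5, 4], offspring=[1, 0, 1, 3, 0, 0, 1, 0, 1, 1, 3, 0, 1, 0, 1, 1], Z_5=14
gen 5: Z_5=14, draws=[2, 6, 4, 1, 4, 6, 3, 7, 7, 6, 5, 6, 3, 4], offspring=[1, 0, 1, 0, 1, 0, 3, 3, 3, 0, 1, 0, 3, 1], Z_6=17


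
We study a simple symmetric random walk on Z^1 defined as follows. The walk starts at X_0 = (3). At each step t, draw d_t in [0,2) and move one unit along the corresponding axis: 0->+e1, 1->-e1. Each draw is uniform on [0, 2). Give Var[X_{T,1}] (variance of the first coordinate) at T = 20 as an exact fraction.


20

Outcome values over d=0..1: [1, -1]
Σy = 0, Σy² = 2, M = 2
μ = 0/2 = 0,  σ² = 2/2 − (0)² = 1
Independent increments: Var[X_20] = 20·σ² = 20·(1) = 20


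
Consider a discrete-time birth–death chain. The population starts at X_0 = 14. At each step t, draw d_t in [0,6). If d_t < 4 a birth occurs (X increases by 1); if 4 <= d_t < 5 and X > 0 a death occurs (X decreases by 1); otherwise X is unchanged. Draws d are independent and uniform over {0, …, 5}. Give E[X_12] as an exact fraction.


20

X can drop by at most 1 per step and X_0 = 14 > T = 12, so X_t >= 14 − t >= 2 > 0 for every t <= 12: the floor at 0 (the 'and X > 0' condition) never binds. Hence X_12 = X_0 + Σ_{t<12} Y_t with i.i.d. increments Y_t = y(d_t) ∈ {+1, −1, 0}.
Outcome values over d=0..5: [1, 1, 1, 1, -1, 0]
Σy = 3, Σy² = 5, M = 6
μ = 3/6 = 1/2,  σ² = 5/6 − (1/2)² = 7/12
E[X_12] = 14 + 12·(1/2) = 20


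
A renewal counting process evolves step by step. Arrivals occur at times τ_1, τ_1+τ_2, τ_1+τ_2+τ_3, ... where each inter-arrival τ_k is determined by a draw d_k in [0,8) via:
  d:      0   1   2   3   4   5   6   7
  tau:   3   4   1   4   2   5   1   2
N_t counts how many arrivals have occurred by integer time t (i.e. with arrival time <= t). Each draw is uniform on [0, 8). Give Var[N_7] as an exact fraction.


Inter-arrival values over d=0..7: [3, 4, 1, 4, 2, 5, 1, 2]
Each d has probability 1/8, so the pmf of τ is: f(1) = 1/4, f(2) = 1/4, f(3) = 1/8, f(4) = 1/4, f(5) = 1/8
Let p_n(j) = P(N_n = j), with p_0 = [1]. Condition on τ_1: p_n(0) = P(τ > n), and for j >= 1, p_n(j) = Σ_{k<=n} f(k)·p_{n−k}(j−1)
p_1 = [3/4, 1/4]  (j = 0..1)
p_2 = [1/2, 7/16, 1/16]  (j = 0..2)
p_3 = [3/8, 7/16, 11/64, 1/64]  (j = 0..3)
p_4 = [1/8, 9/16, 1/4, 15/256, 1/256]  (j = 0..4)
p_5 = [0, 1/2, 47/128, 29/256, 19/1024, 1/1024]  (j = 0..5)
p_6 = [0, 19/64, 59/128, 49/256, 23/512, 23/4096, 1/4096]  (j = 0..6)
p_7 = [0, 11/64, 111/256, 37/128, 179/2048, 67/4096, 27/16384, 1/16384]  (j = 0..7)
E[N_7] = Σ j·p_7(j) = 38469/16384;  E[N_7²] = Σ j²·p_7(j) = 104489/16384
Var[N_7] = 104489/16384 − (38469/16384)² = 232083815/268435456

232083815/268435456


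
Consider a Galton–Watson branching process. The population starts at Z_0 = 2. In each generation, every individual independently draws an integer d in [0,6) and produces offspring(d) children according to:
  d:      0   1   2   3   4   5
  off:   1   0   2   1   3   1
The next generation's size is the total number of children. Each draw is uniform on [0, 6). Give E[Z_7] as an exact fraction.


Outcome values over d=0..5: [1, 0, 2, 1, 3, 1]
Σy = 8, Σy² = 16, M = 6
μ = 8/6 = 4/3,  σ² = 16/6 − (4/3)² = 8/9
E[Z_0] = 2
E[Z_1] = 4/3·E[Z_0] = 8/3
E[Z_2] = 4/3·E[Z_1] = 32/9
E[Z_3] = 4/3·E[Z_2] = 128/27
E[Z_4] = 4/3·E[Z_3] = 512/81
E[Z_5] = 4/3·E[Z_4] = 2048/243
E[Z_6] = 4/3·E[Z_5] = 8192/729
E[Z_7] = 4/3·E[Z_6] = 32768/2187

32768/2187


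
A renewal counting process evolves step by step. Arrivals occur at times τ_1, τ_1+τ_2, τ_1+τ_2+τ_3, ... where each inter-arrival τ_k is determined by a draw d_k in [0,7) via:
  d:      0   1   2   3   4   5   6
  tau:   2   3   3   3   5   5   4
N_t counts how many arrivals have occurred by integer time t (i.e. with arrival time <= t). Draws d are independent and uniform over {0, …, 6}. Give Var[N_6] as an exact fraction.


Inter-arrival values over d=0..6: [2, 3, 3, 3, 5, 5, 4]
Each d has probability 1/7, so the pmf of τ is: f(2) = 1/7, f(3) = 3/7, f(4) = 1/7, f(5) = 2/7
Let p_n(j) = P(N_n = j), with p_0 = [1]. Condition on τ_1: p_n(0) = P(τ > n), and for j >= 1, p_n(j) = Σ_{k<=n} f(k)·p_{n−k}(j−1)
p_1 = [1]  (j = 0)
p_2 = [6/7, 1/7]  (j = 0..1)
p_3 = [3/7, 4/7]  (j = 0..1)
p_4 = [2/7, 34/49, 1/49]  (j = 0..2)
p_5 = [0, 6/7, 1/7]  (j = 0..2)
p_6 = [0, 31/49, 125/343, 1/343]  (j = 0..3)
E[N_6] = Σ j·p_6(j) = 470/343;  E[N_6²] = Σ j²·p_6(j) = 726/343
Var[N_6] = 726/343 − (470/343)² = 28118/117649

28118/117649


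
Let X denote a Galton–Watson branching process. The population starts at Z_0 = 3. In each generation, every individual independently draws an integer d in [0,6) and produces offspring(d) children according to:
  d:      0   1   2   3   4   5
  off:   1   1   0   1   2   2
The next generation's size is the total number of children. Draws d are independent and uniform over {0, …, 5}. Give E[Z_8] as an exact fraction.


Outcome values over d=0..5: [1, 1, 0, 1, 2, 2]
Σy = 7, Σy² = 11, M = 6
μ = 7/6 = 7/6,  σ² = 11/6 − (7/6)² = 17/36
E[Z_0] = 3
E[Z_1] = 7/6·E[Z_0] = 7/2
E[Z_2] = 7/6·E[Z_1] = 49/12
E[Z_3] = 7/6·E[Z_2] = 343/72
E[Z_4] = 7/6·E[Z_3] = 2401/432
E[Z_5] = 7/6·E[Z_4] = 16807/2592
E[Z_6] = 7/6·E[Z_5] = 117649/15552
E[Z_7] = 7/6·E[Z_6] = 823543/93312
E[Z_8] = 7/6·E[Z_7] = 5764801/559872

5764801/559872


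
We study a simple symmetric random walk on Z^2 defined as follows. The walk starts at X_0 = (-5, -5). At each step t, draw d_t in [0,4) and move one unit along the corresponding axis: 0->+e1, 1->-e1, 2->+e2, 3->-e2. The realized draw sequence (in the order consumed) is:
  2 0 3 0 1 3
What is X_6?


(-4, -6)

t=0: X=(-5, -5), d=2 → +e2, X_1=(-5, -4)
t=1: X=(-5, -4), d=0 → +e1, X_2=(-4, -4)
t=2: X=(-4, -4), d=3 → -e2, X_3=(-4, -5)
t=3: X=(-4, -5), d=0 → +e1, X_4=(-3, -5)
t=4: X=(-3, -5), d=1 → -e1, X_5=(-4, -5)
t=5: X=(-4, -5), d=3 → -e2, X_6=(-4, -6)


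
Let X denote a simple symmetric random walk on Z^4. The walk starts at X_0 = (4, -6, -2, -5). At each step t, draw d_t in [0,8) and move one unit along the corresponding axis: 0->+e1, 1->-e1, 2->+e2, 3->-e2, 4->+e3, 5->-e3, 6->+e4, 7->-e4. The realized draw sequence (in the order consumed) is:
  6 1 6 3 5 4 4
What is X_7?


t=0: X=(4, -6, -2, -5), d=6 → +e4, X_1=(4, -6, -2, -4)
t=1: X=(4, -6, -2, -4), d=1 → -e1, X_2=(3, -6, -2, -4)
t=2: X=(3, -6, -2, -4), d=6 → +e4, X_3=(3, -6, -2, -3)
t=3: X=(3, -6, -2, -3), d=3 → -e2, X_4=(3, -7, -2, -3)
t=4: X=(3, -7, -2, -3), d=5 → -e3, X_5=(3, -7, -3, -3)
t=5: X=(3, -7, -3, -3), d=4 → +e3, X_6=(3, -7, -2, -3)
t=6: X=(3, -7, -2, -3), d=4 → +e3, X_7=(3, -7, -1, -3)

(3, -7, -1, -3)


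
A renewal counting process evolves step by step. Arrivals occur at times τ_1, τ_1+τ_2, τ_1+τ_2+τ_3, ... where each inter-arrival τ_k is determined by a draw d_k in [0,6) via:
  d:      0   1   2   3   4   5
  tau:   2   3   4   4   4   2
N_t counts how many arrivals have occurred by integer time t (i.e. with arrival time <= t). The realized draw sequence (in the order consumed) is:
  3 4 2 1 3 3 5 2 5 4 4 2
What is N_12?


draw d_1=3: τ_1=4, arrival time A_1=4
draw d_2=4: τ_2=4, arrival time A_2=8
draw d_3=2: τ_3=4, arrival time A_3=12
draw d_4=1: τ_4=3, arrival time A_4=15
draw d_5=3: τ_5=4, arrival time A_5=19
draw d_6=3: τ_6=4, arrival time A_6=23
draw d_7=5: τ_7=2, arrival time A_7=25
draw d_8=2: τ_8=4, arrival time A_8=29
draw d_9=5: τ_9=2, arrival time A_9=31
draw d_10=4: τ_10=4, arrival time A_10=35
draw d_11=4: τ_11=4, arrival time A_11=39
draw d_12=2: τ_12=4, arrival time A_12=43
N_t over t=0..12: 0:0 1:0 2:0 3:0 4:1 5:1 6:1 7:1 8:2 9:2 10:2 11:2 12:3

3


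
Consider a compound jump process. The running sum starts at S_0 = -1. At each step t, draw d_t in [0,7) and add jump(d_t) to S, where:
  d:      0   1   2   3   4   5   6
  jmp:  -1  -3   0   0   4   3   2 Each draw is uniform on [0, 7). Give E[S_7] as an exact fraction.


4

Outcome values over d=0..6: [-1, -3, 0, 0, 4, 3, 2]
Σy = 5, Σy² = 39, M = 7
μ = 5/7 = 5/7,  σ² = 39/7 − (5/7)² = 248/49
E[S_7] = -1 + 7·(5/7) = 4


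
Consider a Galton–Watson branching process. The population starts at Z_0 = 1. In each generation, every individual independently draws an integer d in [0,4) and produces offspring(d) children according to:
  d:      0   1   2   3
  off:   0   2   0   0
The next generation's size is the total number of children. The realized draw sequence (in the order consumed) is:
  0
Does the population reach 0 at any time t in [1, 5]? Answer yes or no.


gen 0: Z_0=1, draws=[0], offspring=[0], Z_1=0
gen 1: Z_1=0, draws=[], offspring=[], Z_2=0
gen 2: Z_2=0, draws=[], offspring=[], Z_3=0
gen 3: Z_3=0, draws=[], offspring=[], Z_4=0
gen 4: Z_4=0, draws=[], offspring=[], Z_5=0

yes


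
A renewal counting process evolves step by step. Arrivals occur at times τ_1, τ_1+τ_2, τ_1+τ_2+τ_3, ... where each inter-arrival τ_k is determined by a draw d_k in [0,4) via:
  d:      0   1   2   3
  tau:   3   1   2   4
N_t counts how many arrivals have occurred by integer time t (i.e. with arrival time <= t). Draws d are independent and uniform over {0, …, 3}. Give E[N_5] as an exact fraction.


Inter-arrival values over d=0..3: [3, 1, 2, 4]
Each d has probability 1/4, so the pmf of τ is: f(1) = 1/4, f(2) = 1/4, f(3) = 1/4, f(4) = 1/4
Renewal equation for m(n) = E[N_n]: condition on τ_1 = k (if k <= n, one arrival plus a fresh copy on the remaining n−k steps): m(n) = F(n) + Σ_{k<=n} f(k)·m(n−k), where F(n) = P(τ <= n) and m(0) = 0
m(1) = F(1) = 1/4
m(2) = F(2) + f(1)·m(1) = 1/2 + 1/4·1/4 = 9/16
m(3) = F(3) + f(1)·m(2) + f(2)·m(1) = 3/4 + 1/4·9/16 + 1/4·1/4 = 61/64
m(4) = F(4) + f(1)·m(3) + f(2)·m(2) + f(3)·m(1) = 1 + 1/4·61/64 + 1/4·9/16 + 1/4·1/4 = 369/256
m(5) = F(5) + f(1)·m(4) + f(2)·m(3) + f(3)·m(2) + f(4)·m(1) = 1 + 1/4·369/256 + 1/4·61/64 + 1/4·9/16 + 1/4·1/4 = 1845/1024
E[N_5] = m(5) = 1845/1024

1845/1024


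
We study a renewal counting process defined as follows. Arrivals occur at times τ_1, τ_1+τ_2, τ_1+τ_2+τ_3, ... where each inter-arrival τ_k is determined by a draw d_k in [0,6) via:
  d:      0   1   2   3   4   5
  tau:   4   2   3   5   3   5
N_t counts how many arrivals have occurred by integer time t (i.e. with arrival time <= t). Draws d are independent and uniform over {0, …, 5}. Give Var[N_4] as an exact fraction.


347/1296

Inter-arrival values over d=0..5: [4, 2, 3, 5, 3, 5]
Each d has probability 1/6, so the pmf of τ is: f(2) = 1/6, f(3) = 1/3, f(4) = 1/6, f(5) = 1/3
Let p_n(j) = P(N_n = j), with p_0 = [1]. Condition on τ_1: p_n(0) = P(τ > n), and for j >= 1, p_n(j) = Σ_{k<=n} f(k)·p_{n−k}(j−1)
p_1 = [1]  (j = 0)
p_2 = [5/6, 1/6]  (j = 0..1)
p_3 = [1/2, 1/2]  (j = 0..1)
p_4 = [1/3, 23/36, 1/36]  (j = 0..2)
E[N_4] = Σ j·p_4(j) = 25/36;  E[N_4²] = Σ j²·p_4(j) = 3/4
Var[N_4] = 3/4 − (25/36)² = 347/1296


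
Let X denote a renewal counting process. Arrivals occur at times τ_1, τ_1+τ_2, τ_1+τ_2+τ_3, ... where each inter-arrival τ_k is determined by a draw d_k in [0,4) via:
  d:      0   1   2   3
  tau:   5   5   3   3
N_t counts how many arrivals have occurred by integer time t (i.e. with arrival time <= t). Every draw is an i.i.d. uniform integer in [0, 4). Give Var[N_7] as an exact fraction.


Inter-arrival values over d=0..3: [5, 5, 3, 3]
Each d has probability 1/4, so the pmf of τ is: f(3) = 1/2, f(5) = 1/2
Let p_n(j) = P(N_n = j), with p_0 = [1]. Condition on τ_1: p_n(0) = P(τ > n), and for j >= 1, p_n(j) = Σ_{k<=n} f(k)·p_{n−k}(j−1)
p_1 = [1]  (j = 0)
p_2 = [1]  (j = 0)
p_3 = [1/2, 1/2]  (j = 0..1)
p_4 = [1/2, 1/2]  (j = 0..1)
p_5 = [0, 1]  (j = 0..1)
p_6 = [0, 3/4, 1/4]  (j = 0..2)
p_7 = [0, 3/4, 1/4]  (j = 0..2)
E[N_7] = Σ j·p_7(j) = 5/4;  E[N_7²] = Σ j²·p_7(j) = 7/4
Var[N_7] = 7/4 − (5/4)² = 3/16

3/16


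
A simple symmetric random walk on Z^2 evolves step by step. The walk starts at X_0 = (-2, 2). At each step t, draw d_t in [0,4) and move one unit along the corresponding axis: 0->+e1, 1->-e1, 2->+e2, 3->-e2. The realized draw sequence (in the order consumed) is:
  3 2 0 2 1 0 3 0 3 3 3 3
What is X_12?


(0, -2)

t=0: X=(-2, 2), d=3 → -e2, X_1=(-2, 1)
t=1: X=(-2, 1), d=2 → +e2, X_2=(-2, 2)
t=2: X=(-2, 2), d=0 → +e1, X_3=(-1, 2)
t=3: X=(-1, 2), d=2 → +e2, X_4=(-1, 3)
t=4: X=(-1, 3), d=1 → -e1, X_5=(-2, 3)
t=5: X=(-2, 3), d=0 → +e1, X_6=(-1, 3)
t=6: X=(-1, 3), d=3 → -e2, X_7=(-1, 2)
t=7: X=(-1, 2), d=0 → +e1, X_8=(0, 2)
t=8: X=(0, 2), d=3 → -e2, X_9=(0, 1)
t=9: X=(0, 1), d=3 → -e2, X_10=(0, 0)
t=10: X=(0, 0), d=3 → -e2, X_11=(0, -1)
t=11: X=(0, -1), d=3 → -e2, X_12=(0, -2)


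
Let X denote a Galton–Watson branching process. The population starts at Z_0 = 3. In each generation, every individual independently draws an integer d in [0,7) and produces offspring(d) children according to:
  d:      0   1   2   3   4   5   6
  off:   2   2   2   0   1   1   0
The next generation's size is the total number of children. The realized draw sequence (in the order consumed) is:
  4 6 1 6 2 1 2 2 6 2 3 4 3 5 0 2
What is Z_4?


6

gen 0: Z_0=3, draws=[4, 6, 1], offspring=[1, 0, 2], Z_1=3
gen 1: Z_1=3, draws=[6, 2, 1], offspring=[0, 2, 2], Z_2=4
gen 2: Z_2=4, draws=[2, 2, 6, 2], offspring=[2, 2, 0, 2], Z_3=6
gen 3: Z_3=6, draws=[3, 4, 3, 5, 0, 2], offspring=[0, 1, 0, 1, 2, 2], Z_4=6


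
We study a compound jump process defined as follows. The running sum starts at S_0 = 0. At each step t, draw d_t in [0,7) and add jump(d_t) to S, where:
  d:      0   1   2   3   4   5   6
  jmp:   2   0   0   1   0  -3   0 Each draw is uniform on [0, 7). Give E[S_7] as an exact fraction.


0

Outcome values over d=0..6: [2, 0, 0, 1, 0, -3, 0]
Σy = 0, Σy² = 14, M = 7
μ = 0/7 = 0,  σ² = 14/7 − (0)² = 2
E[S_7] = 0 + 7·(0) = 0


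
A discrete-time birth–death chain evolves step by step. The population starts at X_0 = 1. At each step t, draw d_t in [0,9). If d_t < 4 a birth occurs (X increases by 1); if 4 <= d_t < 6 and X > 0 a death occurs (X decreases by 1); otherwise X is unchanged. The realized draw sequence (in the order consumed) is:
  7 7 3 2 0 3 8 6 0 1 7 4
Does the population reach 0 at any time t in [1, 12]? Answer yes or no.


t=0: X=1, d=7 → hold, X_1=1
t=1: X=1, d=7 → hold, X_2=1
t=2: X=1, d=3 → birth, X_3=2
t=3: X=2, d=2 → birth, X_4=3
t=4: X=3, d=0 → birth, X_5=4
t=5: X=4, d=3 → birth, X_6=5
t=6: X=5, d=8 → hold, X_7=5
t=7: X=5, d=6 → hold, X_8=5
t=8: X=5, d=0 → birth, X_9=6
t=9: X=6, d=1 → birth, X_10=7
t=10: X=7, d=7 → hold, X_11=7
t=11: X=7, d=4 → death, X_12=6

no


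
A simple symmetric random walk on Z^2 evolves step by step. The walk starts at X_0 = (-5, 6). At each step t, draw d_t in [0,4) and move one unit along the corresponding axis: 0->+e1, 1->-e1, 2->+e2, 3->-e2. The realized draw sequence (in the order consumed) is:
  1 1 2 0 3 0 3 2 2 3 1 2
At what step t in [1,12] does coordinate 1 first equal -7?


2

t=0: X=(-5, 6), d=1 → -e1, X_1=(-6, 6)
t=1: X=(-6, 6), d=1 → -e1, X_2=(-7, 6)
t=2: X=(-7, 6), d=2 → +e2, X_3=(-7, 7)
t=3: X=(-7, 7), d=0 → +e1, X_4=(-6, 7)
t=4: X=(-6, 7), d=3 → -e2, X_5=(-6, 6)
t=5: X=(-6, 6), d=0 → +e1, X_6=(-5, 6)
t=6: X=(-5, 6), d=3 → -e2, X_7=(-5, 5)
t=7: X=(-5, 5), d=2 → +e2, X_8=(-5, 6)
t=8: X=(-5, 6), d=2 → +e2, X_9=(-5, 7)
t=9: X=(-5, 7), d=3 → -e2, X_10=(-5, 6)
t=10: X=(-5, 6), d=1 → -e1, X_11=(-6, 6)
t=11: X=(-6, 6), d=2 → +e2, X_12=(-6, 7)


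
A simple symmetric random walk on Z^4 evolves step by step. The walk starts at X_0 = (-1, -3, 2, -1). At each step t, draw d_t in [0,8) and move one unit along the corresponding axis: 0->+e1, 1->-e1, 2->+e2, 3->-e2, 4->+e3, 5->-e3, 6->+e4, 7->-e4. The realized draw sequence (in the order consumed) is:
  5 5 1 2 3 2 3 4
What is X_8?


(-2, -3, 1, -1)

t=0: X=(-1, -3, 2, -1), d=5 → -e3, X_1=(-1, -3, 1, -1)
t=1: X=(-1, -3, 1, -1), d=5 → -e3, X_2=(-1, -3, 0, -1)
t=2: X=(-1, -3, 0, -1), d=1 → -e1, X_3=(-2, -3, 0, -1)
t=3: X=(-2, -3, 0, -1), d=2 → +e2, X_4=(-2, -2, 0, -1)
t=4: X=(-2, -2, 0, -1), d=3 → -e2, X_5=(-2, -3, 0, -1)
t=5: X=(-2, -3, 0, -1), d=2 → +e2, X_6=(-2, -2, 0, -1)
t=6: X=(-2, -2, 0, -1), d=3 → -e2, X_7=(-2, -3, 0, -1)
t=7: X=(-2, -3, 0, -1), d=4 → +e3, X_8=(-2, -3, 1, -1)


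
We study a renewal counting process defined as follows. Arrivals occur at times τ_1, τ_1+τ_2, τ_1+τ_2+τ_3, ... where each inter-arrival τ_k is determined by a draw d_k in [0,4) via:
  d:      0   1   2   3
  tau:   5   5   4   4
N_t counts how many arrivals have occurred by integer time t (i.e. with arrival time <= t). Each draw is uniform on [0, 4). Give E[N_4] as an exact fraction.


1/2

Inter-arrival values over d=0..3: [5, 5, 4, 4]
Each d has probability 1/4, so the pmf of τ is: f(4) = 1/2, f(5) = 1/2
Renewal equation for m(n) = E[N_n]: condition on τ_1 = k (if k <= n, one arrival plus a fresh copy on the remaining n−k steps): m(n) = F(n) + Σ_{k<=n} f(k)·m(n−k), where F(n) = P(τ <= n) and m(0) = 0
m(1) = F(1) = 0
m(2) = F(2) = 0
m(3) = F(3) = 0
m(4) = F(4) = 1/2
E[N_4] = m(4) = 1/2


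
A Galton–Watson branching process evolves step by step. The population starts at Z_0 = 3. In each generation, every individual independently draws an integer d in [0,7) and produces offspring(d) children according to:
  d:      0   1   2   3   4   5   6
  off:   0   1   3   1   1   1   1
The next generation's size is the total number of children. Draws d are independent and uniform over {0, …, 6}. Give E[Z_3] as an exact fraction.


1536/343

Outcome values over d=0..6: [0, 1, 3, 1, 1, 1, 1]
Σy = 8, Σy² = 14, M = 7
μ = 8/7 = 8/7,  σ² = 14/7 − (8/7)² = 34/49
E[Z_0] = 3
E[Z_1] = 8/7·E[Z_0] = 24/7
E[Z_2] = 8/7·E[Z_1] = 192/49
E[Z_3] = 8/7·E[Z_2] = 1536/343


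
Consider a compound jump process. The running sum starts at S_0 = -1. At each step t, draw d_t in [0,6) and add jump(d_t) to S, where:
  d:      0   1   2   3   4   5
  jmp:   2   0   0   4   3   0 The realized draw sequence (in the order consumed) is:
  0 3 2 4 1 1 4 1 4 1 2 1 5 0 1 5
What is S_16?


16

t=0: S=-1, d=0, jump=2, S_1=1
t=1: S=1, d=3, jump=4, S_2=5
t=2: S=5, d=2, jump=0, S_3=5
t=3: S=5, d=4, jump=3, S_4=8
t=4: S=8, d=1, jump=0, S_5=8
t=5: S=8, d=1, jump=0, S_6=8
t=6: S=8, d=4, jump=3, S_7=11
t=7: S=11, d=1, jump=0, S_8=11
t=8: S=11, d=4, jump=3, S_9=14
t=9: S=14, d=1, jump=0, S_10=14
t=10: S=14, d=2, jump=0, S_11=14
t=11: S=14, d=1, jump=0, S_12=14
t=12: S=14, d=5, jump=0, S_13=14
t=13: S=14, d=0, jump=2, S_14=16
t=14: S=16, d=1, jump=0, S_15=16
t=15: S=16, d=5, jump=0, S_16=16


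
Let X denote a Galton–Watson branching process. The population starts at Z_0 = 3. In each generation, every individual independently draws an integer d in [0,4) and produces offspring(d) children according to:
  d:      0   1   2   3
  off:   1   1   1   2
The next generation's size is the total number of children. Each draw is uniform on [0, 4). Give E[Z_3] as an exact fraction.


375/64

Outcome values over d=0..3: [1, 1, 1, 2]
Σy = 5, Σy² = 7, M = 4
μ = 5/4 = 5/4,  σ² = 7/4 − (5/4)² = 3/16
E[Z_0] = 3
E[Z_1] = 5/4·E[Z_0] = 15/4
E[Z_2] = 5/4·E[Z_1] = 75/16
E[Z_3] = 5/4·E[Z_2] = 375/64


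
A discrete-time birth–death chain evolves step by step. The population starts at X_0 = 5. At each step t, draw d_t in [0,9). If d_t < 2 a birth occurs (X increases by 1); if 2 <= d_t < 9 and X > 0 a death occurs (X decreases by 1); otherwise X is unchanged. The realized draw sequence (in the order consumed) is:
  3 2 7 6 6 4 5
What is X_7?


t=0: X=5, d=3 → death, X_1=4
t=1: X=4, d=2 → death, X_2=3
t=2: X=3, d=7 → death, X_3=2
t=3: X=2, d=6 → death, X_4=1
t=4: X=1, d=6 → death, X_5=0
t=5: X=0, d=4 → hold, X_6=0
t=6: X=0, d=5 → hold, X_7=0

0


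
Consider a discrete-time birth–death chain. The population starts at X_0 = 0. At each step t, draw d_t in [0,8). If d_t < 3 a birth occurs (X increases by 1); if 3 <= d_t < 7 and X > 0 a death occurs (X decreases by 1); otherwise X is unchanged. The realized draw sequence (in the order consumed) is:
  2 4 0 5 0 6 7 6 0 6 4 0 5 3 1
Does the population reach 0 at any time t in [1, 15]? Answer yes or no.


t=0: X=0, d=2 → birth, X_1=1
t=1: X=1, d=4 → death, X_2=0
t=2: X=0, d=0 → birth, X_3=1
t=3: X=1, d=5 → death, X_4=0
t=4: X=0, d=0 → birth, X_5=1
t=5: X=1, d=6 → death, X_6=0
t=6: X=0, d=7 → hold, X_7=0
t=7: X=0, d=6 → hold, X_8=0
t=8: X=0, d=0 → birth, X_9=1
t=9: X=1, d=6 → death, X_10=0
t=10: X=0, d=4 → hold, X_11=0
t=11: X=0, d=0 → birth, X_12=1
t=12: X=1, d=5 → death, X_13=0
t=13: X=0, d=3 → hold, X_14=0
t=14: X=0, d=1 → birth, X_15=1

yes


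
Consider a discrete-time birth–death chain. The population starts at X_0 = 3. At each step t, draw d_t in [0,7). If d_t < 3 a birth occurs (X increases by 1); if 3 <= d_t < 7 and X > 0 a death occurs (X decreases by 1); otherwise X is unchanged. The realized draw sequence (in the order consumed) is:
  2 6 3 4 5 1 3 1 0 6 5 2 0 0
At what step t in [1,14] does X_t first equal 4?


t=0: X=3, d=2 → birth, X_1=4
t=1: X=4, d=6 → death, X_2=3
t=2: X=3, d=3 → death, X_3=2
t=3: X=2, d=4 → death, X_4=1
t=4: X=1, d=5 → death, X_5=0
t=5: X=0, d=1 → birth, X_6=1
t=6: X=1, d=3 → death, X_7=0
t=7: X=0, d=1 → birth, X_8=1
t=8: X=1, d=0 → birth, X_9=2
t=9: X=2, d=6 → death, X_10=1
t=10: X=1, d=5 → death, X_11=0
t=11: X=0, d=2 → birth, X_12=1
t=12: X=1, d=0 → birth, X_13=2
t=13: X=2, d=0 → birth, X_14=3

1


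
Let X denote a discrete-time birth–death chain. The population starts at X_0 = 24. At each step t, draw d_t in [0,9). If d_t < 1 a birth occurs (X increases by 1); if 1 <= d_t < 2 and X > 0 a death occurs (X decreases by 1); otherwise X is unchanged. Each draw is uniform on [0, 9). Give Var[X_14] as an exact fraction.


X can drop by at most 1 per step and X_0 = 24 > T = 14, so X_t >= 24 − t >= 10 > 0 for every t <= 14: the floor at 0 (the 'and X > 0' condition) never binds. Hence X_14 = X_0 + Σ_{t<14} Y_t with i.i.d. increments Y_t = y(d_t) ∈ {+1, −1, 0}.
Outcome values over d=0..8: [1, -1, 0, 0, 0, 0, 0, 0, 0]
Σy = 0, Σy² = 2, M = 9
μ = 0/9 = 0,  σ² = 2/9 − (0)² = 2/9
Independent increments: Var[X_14] = 14·σ² = 14·(2/9) = 28/9

28/9


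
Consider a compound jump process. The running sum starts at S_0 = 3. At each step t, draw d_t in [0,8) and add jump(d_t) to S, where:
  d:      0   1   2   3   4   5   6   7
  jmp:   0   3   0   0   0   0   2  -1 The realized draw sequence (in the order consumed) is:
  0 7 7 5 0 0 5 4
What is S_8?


t=0: S=3, d=0, jump=0, S_1=3
t=1: S=3, d=7, jump=-1, S_2=2
t=2: S=2, d=7, jump=-1, S_3=1
t=3: S=1, d=5, jump=0, S_4=1
t=4: S=1, d=0, jump=0, S_5=1
t=5: S=1, d=0, jump=0, S_6=1
t=6: S=1, d=5, jump=0, S_7=1
t=7: S=1, d=4, jump=0, S_8=1

1


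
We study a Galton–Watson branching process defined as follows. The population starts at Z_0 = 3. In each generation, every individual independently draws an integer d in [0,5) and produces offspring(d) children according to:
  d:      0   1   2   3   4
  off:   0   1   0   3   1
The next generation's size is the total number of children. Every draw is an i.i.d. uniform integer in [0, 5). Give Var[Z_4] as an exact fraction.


Outcome values over d=0..4: [0, 1, 0, 3, 1]
Σy = 5, Σy² = 11, M = 5
μ = 5/5 = 1,  σ² = 11/5 − (1)² = 6/5
V_0 = 0, E_0 = 3
V_1 = 6/5·E_0 + (1)²·V_0 = 18/5;  E_1 = 3
V_2 = 6/5·E_1 + (1)²·V_1 = 36/5;  E_2 = 3
V_3 = 6/5·E_2 + (1)²·V_2 = 54/5;  E_3 = 3
V_4 = 6/5·E_3 + (1)²·V_3 = 72/5;  E_4 = 3

72/5


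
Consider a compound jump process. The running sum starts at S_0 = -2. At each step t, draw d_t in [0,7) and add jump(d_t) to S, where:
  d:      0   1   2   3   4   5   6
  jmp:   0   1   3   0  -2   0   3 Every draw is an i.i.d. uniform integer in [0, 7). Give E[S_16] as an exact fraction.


66/7

Outcome values over d=0..6: [0, 1, 3, 0, -2, 0, 3]
Σy = 5, Σy² = 23, M = 7
μ = 5/7 = 5/7,  σ² = 23/7 − (5/7)² = 136/49
E[S_16] = -2 + 16·(5/7) = 66/7


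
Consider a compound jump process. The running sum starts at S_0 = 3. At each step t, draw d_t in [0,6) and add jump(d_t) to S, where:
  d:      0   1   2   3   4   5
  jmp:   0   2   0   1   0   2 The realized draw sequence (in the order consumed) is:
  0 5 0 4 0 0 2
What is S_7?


t=0: S=3, d=0, jump=0, S_1=3
t=1: S=3, d=5, jump=2, S_2=5
t=2: S=5, d=0, jump=0, S_3=5
t=3: S=5, d=4, jump=0, S_4=5
t=4: S=5, d=0, jump=0, S_5=5
t=5: S=5, d=0, jump=0, S_6=5
t=6: S=5, d=2, jump=0, S_7=5

5


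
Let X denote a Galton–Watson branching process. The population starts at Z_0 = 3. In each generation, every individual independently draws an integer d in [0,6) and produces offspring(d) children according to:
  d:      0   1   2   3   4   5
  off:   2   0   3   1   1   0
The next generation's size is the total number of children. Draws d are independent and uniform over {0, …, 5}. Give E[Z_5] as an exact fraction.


16807/2592

Outcome values over d=0..5: [2, 0, 3, 1, 1, 0]
Σy = 7, Σy² = 15, M = 6
μ = 7/6 = 7/6,  σ² = 15/6 − (7/6)² = 41/36
E[Z_0] = 3
E[Z_1] = 7/6·E[Z_0] = 7/2
E[Z_2] = 7/6·E[Z_1] = 49/12
E[Z_3] = 7/6·E[Z_2] = 343/72
E[Z_4] = 7/6·E[Z_3] = 2401/432
E[Z_5] = 7/6·E[Z_4] = 16807/2592


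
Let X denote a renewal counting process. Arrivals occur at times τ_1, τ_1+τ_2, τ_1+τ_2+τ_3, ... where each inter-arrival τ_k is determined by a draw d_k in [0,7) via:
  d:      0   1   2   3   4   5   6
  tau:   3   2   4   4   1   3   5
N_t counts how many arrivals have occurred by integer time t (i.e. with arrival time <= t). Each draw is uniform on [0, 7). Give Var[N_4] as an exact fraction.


Inter-arrival values over d=0..6: [3, 2, 4, 4, 1, 3, 5]
Each d has probability 1/7, so the pmf of τ is: f(1) = 1/7, f(2) = 1/7, f(3) = 2/7, f(4) = 2/7, f(5) = 1/7
Let p_n(j) = P(N_n = j), with p_0 = [1]. Condition on τ_1: p_n(0) = P(τ > n), and for j >= 1, p_n(j) = Σ_{k<=n} f(k)·p_{n−k}(j−1)
p_1 = [6/7, 1/7]  (j = 0..1)
p_2 = [5/7, 13/49, 1/49]  (j = 0..2)
p_3 = [3/7, 25/49, 20/343, 1/343]  (j = 0..3)
p_4 = [1/7, 34/49, 52/343, 27/2401, 1/2401]  (j = 0..4)
E[N_4] = Σ j·p_4(j) = 2479/2401;  E[N_4²] = Σ j²·p_4(j) = 69/49
Var[N_4] = 69/49 − (2479/2401)² = 1972340/5764801

1972340/5764801


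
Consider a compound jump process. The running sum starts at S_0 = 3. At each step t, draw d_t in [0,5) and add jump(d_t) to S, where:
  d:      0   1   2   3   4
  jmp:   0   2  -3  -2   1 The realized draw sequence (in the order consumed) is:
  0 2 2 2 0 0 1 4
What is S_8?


t=0: S=3, d=0, jump=0, S_1=3
t=1: S=3, d=2, jump=-3, S_2=0
t=2: S=0, d=2, jump=-3, S_3=-3
t=3: S=-3, d=2, jump=-3, S_4=-6
t=4: S=-6, d=0, jump=0, S_5=-6
t=5: S=-6, d=0, jump=0, S_6=-6
t=6: S=-6, d=1, jump=2, S_7=-4
t=7: S=-4, d=4, jump=1, S_8=-3

-3


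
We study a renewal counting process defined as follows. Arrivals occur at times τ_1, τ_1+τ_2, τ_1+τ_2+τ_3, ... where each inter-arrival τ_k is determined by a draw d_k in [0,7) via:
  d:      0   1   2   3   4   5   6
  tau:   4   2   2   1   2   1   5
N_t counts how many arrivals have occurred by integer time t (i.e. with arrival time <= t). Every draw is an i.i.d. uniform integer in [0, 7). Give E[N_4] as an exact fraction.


Inter-arrival values over d=0..6: [4, 2, 2, 1, 2, 1, 5]
Each d has probability 1/7, so the pmf of τ is: f(1) = 2/7, f(2) = 3/7, f(4) = 1/7, f(5) = 1/7
Renewal equation for m(n) = E[N_n]: condition on τ_1 = k (if k <= n, one arrival plus a fresh copy on the remaining n−k steps): m(n) = F(n) + Σ_{k<=n} f(k)·m(n−k), where F(n) = P(τ <= n) and m(0) = 0
m(1) = F(1) = 2/7
m(2) = F(2) + f(1)·m(1) = 5/7 + 2/7·2/7 = 39/49
m(3) = F(3) + f(1)·m(2) + f(2)·m(1) = 5/7 + 2/7·39/49 + 3/7·2/7 = 365/343
m(4) = F(4) + f(1)·m(3) + f(2)·m(2) = 6/7 + 2/7·365/343 + 3/7·39/49 = 3607/2401
E[N_4] = m(4) = 3607/2401

3607/2401


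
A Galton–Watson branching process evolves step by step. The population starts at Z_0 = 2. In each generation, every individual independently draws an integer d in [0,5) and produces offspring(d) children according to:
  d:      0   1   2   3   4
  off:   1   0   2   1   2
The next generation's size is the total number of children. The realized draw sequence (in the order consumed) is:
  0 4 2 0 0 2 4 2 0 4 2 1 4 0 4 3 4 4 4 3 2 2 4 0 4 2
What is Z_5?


18

gen 0: Z_0=2, draws=[0, 4], offspring=[1, 2], Z_1=3
gen 1: Z_1=3, draws=[2, 0, 0], offspring=[2, 1, 1], Z_2=4
gen 2: Z_2=4, draws=[2, 4, 2, 0], offspring=[2, 2, 2, 1], Z_3=7
gen 3: Z_3=7, draws=[4, 2, 1, 4, 0, 4, 3], offspring=[2, 2, 0, 2, 1, 2, 1], Z_4=10
gen 4: Z_4=10, draws=[4, 4, 4, 3, 2, 2, 4, 0, 4, 2], offspring=[2, 2, 2, 1, 2, 2, 2, 1, 2, 2], Z_5=18


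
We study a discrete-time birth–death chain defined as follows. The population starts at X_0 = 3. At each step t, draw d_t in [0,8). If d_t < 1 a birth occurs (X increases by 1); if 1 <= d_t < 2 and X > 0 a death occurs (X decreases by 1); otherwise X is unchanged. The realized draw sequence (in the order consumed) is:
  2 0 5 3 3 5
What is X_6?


t=0: X=3, d=2 → hold, X_1=3
t=1: X=3, d=0 → birth, X_2=4
t=2: X=4, d=5 → hold, X_3=4
t=3: X=4, d=3 → hold, X_4=4
t=4: X=4, d=3 → hold, X_5=4
t=5: X=4, d=5 → hold, X_6=4

4


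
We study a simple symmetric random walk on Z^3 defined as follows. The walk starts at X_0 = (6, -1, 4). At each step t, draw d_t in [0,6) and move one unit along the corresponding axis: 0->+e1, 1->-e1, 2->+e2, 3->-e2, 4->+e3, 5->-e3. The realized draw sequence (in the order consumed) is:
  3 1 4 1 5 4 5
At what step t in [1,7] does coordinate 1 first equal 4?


t=0: X=(6, -1, 4), d=3 → -e2, X_1=(6, -2, 4)
t=1: X=(6, -2, 4), d=1 → -e1, X_2=(5, -2, 4)
t=2: X=(5, -2, 4), d=4 → +e3, X_3=(5, -2, 5)
t=3: X=(5, -2, 5), d=1 → -e1, X_4=(4, -2, 5)
t=4: X=(4, -2, 5), d=5 → -e3, X_5=(4, -2, 4)
t=5: X=(4, -2, 4), d=4 → +e3, X_6=(4, -2, 5)
t=6: X=(4, -2, 5), d=5 → -e3, X_7=(4, -2, 4)

4


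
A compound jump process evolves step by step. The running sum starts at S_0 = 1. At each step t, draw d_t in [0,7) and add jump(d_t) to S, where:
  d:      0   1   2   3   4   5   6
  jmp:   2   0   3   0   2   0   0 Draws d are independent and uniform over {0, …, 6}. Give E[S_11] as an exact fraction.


Outcome values over d=0..6: [2, 0, 3, 0, 2, 0, 0]
Σy = 7, Σy² = 17, M = 7
μ = 7/7 = 1,  σ² = 17/7 − (1)² = 10/7
E[S_11] = 1 + 11·(1) = 12

12


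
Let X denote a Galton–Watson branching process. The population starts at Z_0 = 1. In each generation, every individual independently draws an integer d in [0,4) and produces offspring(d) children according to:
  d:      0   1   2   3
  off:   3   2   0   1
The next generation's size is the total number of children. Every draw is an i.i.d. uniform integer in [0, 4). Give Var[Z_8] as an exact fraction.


68945175/65536

Outcome values over d=0..3: [3, 2, 0, 1]
Σy = 6, Σy² = 14, M = 4
μ = 6/4 = 3/2,  σ² = 14/4 − (3/2)² = 5/4
V_0 = 0, E_0 = 1
V_1 = 5/4·E_0 + (3/2)²·V_0 = 5/4;  E_1 = 3/2
V_2 = 5/4·E_1 + (3/2)²·V_1 = 75/16;  E_2 = 9/4
V_3 = 5/4·E_2 + (3/2)²·V_2 = 855/64;  E_3 = 27/8
V_4 = 5/4·E_3 + (3/2)²·V_3 = 8775/256;  E_4 = 81/16
V_5 = 5/4·E_4 + (3/2)²·V_4 = 85455/1024;  E_5 = 243/32
V_6 = 5/4·E_5 + (3/2)²·V_5 = 807975/4096;  E_6 = 729/64
V_7 = 5/4·E_6 + (3/2)²·V_6 = 7505055/16384;  E_7 = 2187/128
V_8 = 5/4·E_7 + (3/2)²·V_7 = 68945175/65536;  E_8 = 6561/256


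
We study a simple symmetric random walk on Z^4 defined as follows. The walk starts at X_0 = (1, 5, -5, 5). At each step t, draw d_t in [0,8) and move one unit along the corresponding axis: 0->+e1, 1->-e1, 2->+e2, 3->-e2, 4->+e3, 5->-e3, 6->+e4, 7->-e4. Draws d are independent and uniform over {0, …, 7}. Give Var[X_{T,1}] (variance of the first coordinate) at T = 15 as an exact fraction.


15/4

Outcome values over d=0..7: [1, -1, 0, 0, 0, 0, 0, 0]
Σy = 0, Σy² = 2, M = 8
μ = 0/8 = 0,  σ² = 2/8 − (0)² = 1/4
Independent increments: Var[X_15] = 15·σ² = 15·(1/4) = 15/4


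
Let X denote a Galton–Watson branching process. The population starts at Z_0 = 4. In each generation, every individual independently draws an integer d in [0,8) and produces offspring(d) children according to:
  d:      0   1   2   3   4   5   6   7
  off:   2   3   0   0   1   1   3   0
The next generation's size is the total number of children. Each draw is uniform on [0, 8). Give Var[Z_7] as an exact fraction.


22188171875/67108864

Outcome values over d=0..7: [2, 3, 0, 0, 1, 1, 3, 0]
Σy = 10, Σy² = 24, M = 8
μ = 10/8 = 5/4,  σ² = 24/8 − (5/4)² = 23/16
V_0 = 0, E_0 = 4
V_1 = 23/16·E_0 + (5/4)²·V_0 = 23/4;  E_1 = 5
V_2 = 23/16·E_1 + (5/4)²·V_1 = 1035/64;  E_2 = 25/4
V_3 = 23/16·E_2 + (5/4)²·V_2 = 35075/1024;  E_3 = 125/16
V_4 = 23/16·E_3 + (5/4)²·V_3 = 1060875/16384;  E_4 = 625/64
V_5 = 23/16·E_4 + (5/4)²·V_4 = 30201875/262144;  E_5 = 3125/256
V_6 = 23/16·E_5 + (5/4)²·V_5 = 828646875/4194304;  E_6 = 15625/1024
V_7 = 23/16·E_6 + (5/4)²·V_6 = 22188171875/67108864;  E_7 = 78125/4096


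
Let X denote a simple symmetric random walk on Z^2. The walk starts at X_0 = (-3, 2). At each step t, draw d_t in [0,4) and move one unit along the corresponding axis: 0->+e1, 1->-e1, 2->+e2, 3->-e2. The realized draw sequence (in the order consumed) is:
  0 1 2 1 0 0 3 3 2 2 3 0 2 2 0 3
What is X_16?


(0, 3)

t=0: X=(-3, 2), d=0 → +e1, X_1=(-2, 2)
t=1: X=(-2, 2), d=1 → -e1, X_2=(-3, 2)
t=2: X=(-3, 2), d=2 → +e2, X_3=(-3, 3)
t=3: X=(-3, 3), d=1 → -e1, X_4=(-4, 3)
t=4: X=(-4, 3), d=0 → +e1, X_5=(-3, 3)
t=5: X=(-3, 3), d=0 → +e1, X_6=(-2, 3)
t=6: X=(-2, 3), d=3 → -e2, X_7=(-2, 2)
t=7: X=(-2, 2), d=3 → -e2, X_8=(-2, 1)
t=8: X=(-2, 1), d=2 → +e2, X_9=(-2, 2)
t=9: X=(-2, 2), d=2 → +e2, X_10=(-2, 3)
t=10: X=(-2, 3), d=3 → -e2, X_11=(-2, 2)
t=11: X=(-2, 2), d=0 → +e1, X_12=(-1, 2)
t=12: X=(-1, 2), d=2 → +e2, X_13=(-1, 3)
t=13: X=(-1, 3), d=2 → +e2, X_14=(-1, 4)
t=14: X=(-1, 4), d=0 → +e1, X_15=(0, 4)
t=15: X=(0, 4), d=3 → -e2, X_16=(0, 3)
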